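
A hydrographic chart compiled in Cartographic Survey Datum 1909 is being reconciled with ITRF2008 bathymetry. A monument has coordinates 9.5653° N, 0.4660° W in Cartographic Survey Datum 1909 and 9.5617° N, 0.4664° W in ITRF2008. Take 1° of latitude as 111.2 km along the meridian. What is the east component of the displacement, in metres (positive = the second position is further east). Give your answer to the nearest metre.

ΔE = -44 m

Δφ = 9.5617° − 9.5653° = -0.0036°; Δλ = -0.4664° − -0.4660° = -0.0004°.
ΔN = Δφ × 111200 = -400.3 m; ΔE = Δλ × 111200 × cos(9.5653°) = -0.0004 × 111200 × 0.986097 = -43.9 m.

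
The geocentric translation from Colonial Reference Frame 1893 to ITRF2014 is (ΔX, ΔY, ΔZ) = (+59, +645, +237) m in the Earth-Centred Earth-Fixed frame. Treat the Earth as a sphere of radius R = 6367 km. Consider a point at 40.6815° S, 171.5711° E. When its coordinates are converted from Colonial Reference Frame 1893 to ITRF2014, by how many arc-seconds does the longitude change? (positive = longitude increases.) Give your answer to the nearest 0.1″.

Δλ = -27.6″

sin φ = -0.651854, cos φ = 0.758345, sin λ = 0.146582, cos λ = -0.989199.
East component: ΔE = −sin λ·ΔX + cos λ·ΔY = −(0.146582)(59) + (-0.989199)(645) = -646.68 m.
1° of latitude spans πR/180 = 111125 m; at latitude φ, 1° of longitude spans that × cos φ = 84271.2 m, so Δλ = -646.68 / 84271.2 × 3600 = -27.626″.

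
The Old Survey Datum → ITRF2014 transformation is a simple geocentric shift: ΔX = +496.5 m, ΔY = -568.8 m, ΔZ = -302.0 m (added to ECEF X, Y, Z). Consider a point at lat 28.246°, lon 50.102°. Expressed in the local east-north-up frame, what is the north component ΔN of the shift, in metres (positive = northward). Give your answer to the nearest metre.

At φ = 28.246°, λ = 50.102°: sin φ = 0.473258, cos φ = 0.880924, sin λ = 0.767188, cos λ = 0.641423.
ΔN = −sin φ cos λ·ΔX − sin φ sin λ·ΔY + cos φ·ΔZ = −(0.473258)(0.641423)(496.5) − (0.473258)(0.767188)(-568.8) + (0.880924)(-302.0) = -210.24 m.

ΔN = -210 m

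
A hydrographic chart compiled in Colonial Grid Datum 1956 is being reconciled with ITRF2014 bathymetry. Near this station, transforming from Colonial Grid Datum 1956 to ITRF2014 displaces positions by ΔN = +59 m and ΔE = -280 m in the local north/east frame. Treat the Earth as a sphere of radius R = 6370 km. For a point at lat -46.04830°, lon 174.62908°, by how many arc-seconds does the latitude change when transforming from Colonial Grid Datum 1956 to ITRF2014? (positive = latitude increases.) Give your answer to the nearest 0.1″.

On a sphere of radius R, 1 rad of latitude = R, so Δφ = ΔN / R = 59.0 / 6370000 = 9.2622e-06 rad = 1.910″.

Δφ = 1.9″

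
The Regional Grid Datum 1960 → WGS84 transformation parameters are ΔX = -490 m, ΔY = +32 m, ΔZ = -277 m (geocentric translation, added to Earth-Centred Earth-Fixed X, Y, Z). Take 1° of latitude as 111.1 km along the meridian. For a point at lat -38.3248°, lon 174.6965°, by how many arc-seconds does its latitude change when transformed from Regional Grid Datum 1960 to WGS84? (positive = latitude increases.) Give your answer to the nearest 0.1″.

Δφ = 2.8″

sin φ = -0.620119, cos φ = 0.784508, sin λ = 0.092431, cos λ = -0.995719.
North component: ΔN = −sin φ cos λ·ΔX − sin φ sin λ·ΔY + cos φ·ΔZ = −(-0.620119)(-0.995719)(-490) − (-0.620119)(0.092431)(32) + (0.784508)(-277) = 87.08 m.
1° of latitude spans 111100 m, so Δφ = 87.08 / 111100 × 3600 = 2.822″.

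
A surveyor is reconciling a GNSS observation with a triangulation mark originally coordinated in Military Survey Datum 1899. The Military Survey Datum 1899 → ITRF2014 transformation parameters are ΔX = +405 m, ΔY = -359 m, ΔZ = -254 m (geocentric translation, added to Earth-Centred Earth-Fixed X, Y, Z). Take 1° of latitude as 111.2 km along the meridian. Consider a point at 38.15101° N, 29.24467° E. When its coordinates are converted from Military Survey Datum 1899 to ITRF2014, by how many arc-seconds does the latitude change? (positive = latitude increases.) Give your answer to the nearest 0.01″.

Δφ = -10.03″

sin φ = 0.617736, cos φ = 0.786385, sin λ = 0.488540, cos λ = 0.872541.
North component: ΔN = −sin φ cos λ·ΔX − sin φ sin λ·ΔY + cos φ·ΔZ = −(0.617736)(0.872541)(405) − (0.617736)(0.488540)(-359) + (0.786385)(-254) = -309.69 m.
1° of latitude spans 111200 m, so Δφ = -309.69 / 111200 × 3600 = -10.026″.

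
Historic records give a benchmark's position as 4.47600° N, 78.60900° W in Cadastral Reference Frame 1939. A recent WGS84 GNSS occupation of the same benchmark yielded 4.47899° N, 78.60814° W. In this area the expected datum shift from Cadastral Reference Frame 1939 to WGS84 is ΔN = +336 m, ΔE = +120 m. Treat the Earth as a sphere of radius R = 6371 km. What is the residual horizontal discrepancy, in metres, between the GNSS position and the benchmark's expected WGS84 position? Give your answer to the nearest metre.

25 m

Observed coordinate differences: Δφ = +0.00299°, Δλ = +0.00086°.
Converting to metres (1° lat = 111195 m, cos φ = 0.996950): observed ΔN = 332.5 m, observed ΔE = 95.3 m.
Subtracting the expected shift leaves a residual of 332.5 − (336) = -3.5 m north and 95.3 − (120) = -24.7 m east.
Residual distance = √((-3.5)² + (-24.7)²) = 24.9 m.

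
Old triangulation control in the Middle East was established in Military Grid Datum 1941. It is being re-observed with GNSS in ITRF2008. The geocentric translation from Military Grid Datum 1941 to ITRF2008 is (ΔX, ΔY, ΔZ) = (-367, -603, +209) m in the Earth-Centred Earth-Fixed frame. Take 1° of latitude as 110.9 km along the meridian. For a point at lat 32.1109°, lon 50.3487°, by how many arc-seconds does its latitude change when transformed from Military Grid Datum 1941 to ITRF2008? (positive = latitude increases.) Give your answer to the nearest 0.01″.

sin φ = 0.531560, cos φ = 0.847021, sin λ = 0.769942, cos λ = 0.638114.
North component: ΔN = −sin φ cos λ·ΔX − sin φ sin λ·ΔY + cos φ·ΔZ = −(0.531560)(0.638114)(-367) − (0.531560)(0.769942)(-603) + (0.847021)(209) = 548.30 m.
1° of latitude spans 110900 m, so Δφ = 548.30 / 110900 × 3600 = 17.799″.

Δφ = 17.80″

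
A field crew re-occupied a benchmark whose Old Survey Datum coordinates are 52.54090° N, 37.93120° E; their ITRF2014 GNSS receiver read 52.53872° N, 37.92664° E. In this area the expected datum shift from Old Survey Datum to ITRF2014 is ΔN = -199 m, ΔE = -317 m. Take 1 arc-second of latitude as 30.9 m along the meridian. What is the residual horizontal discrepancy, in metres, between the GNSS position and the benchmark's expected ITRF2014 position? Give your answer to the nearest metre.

44 m

Observed coordinate differences: Δφ = -0.00218°, Δλ = -0.00456°.
Converting to metres (1° lat = 111240 m, cos φ = 0.608195): observed ΔN = -242.5 m, observed ΔE = -308.5 m.
Subtracting the expected shift leaves a residual of -242.5 − (-199) = -43.5 m north and -308.5 − (-317) = 8.5 m east.
Residual distance = √((-43.5)² + 8.5²) = 44.3 m.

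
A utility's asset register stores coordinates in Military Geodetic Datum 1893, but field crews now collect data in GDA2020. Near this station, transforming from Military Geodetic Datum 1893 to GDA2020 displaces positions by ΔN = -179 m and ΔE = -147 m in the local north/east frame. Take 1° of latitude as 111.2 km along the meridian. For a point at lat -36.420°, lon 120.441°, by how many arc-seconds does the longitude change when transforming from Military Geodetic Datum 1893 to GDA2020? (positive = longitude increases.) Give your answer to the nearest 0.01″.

At latitude -36.420°, cos φ = 0.804687.
1° of longitude at this latitude = 111.2 × cos φ = 89.48 km, so Δλ = -147.0 / 89481.2 = -0.0016428° = -5.914″.

Δλ = -5.91″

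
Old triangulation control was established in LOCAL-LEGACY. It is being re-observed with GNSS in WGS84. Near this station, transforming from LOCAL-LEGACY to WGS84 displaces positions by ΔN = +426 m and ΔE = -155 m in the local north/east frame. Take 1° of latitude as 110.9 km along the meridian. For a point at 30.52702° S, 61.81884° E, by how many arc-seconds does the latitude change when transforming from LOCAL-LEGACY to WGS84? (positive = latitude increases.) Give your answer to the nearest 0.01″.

Δφ = 13.83″

1° of latitude = 110.9 km, so Δφ = 426.0 / 110900 = 0.0038413° = 13.829″.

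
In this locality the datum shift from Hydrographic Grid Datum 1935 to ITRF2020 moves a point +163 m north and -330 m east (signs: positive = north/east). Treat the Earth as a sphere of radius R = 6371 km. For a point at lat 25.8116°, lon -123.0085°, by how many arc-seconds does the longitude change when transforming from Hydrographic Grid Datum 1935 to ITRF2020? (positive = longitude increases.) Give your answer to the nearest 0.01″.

Δλ = -11.87″

At latitude 25.8116°, cos φ = 0.900231.
One radian of longitude at latitude φ spans R cos φ, so Δλ = ΔE / (R cos φ) = -330.0 / (6371000 × 0.900231) = -5.7538e-05 rad = -11.868″.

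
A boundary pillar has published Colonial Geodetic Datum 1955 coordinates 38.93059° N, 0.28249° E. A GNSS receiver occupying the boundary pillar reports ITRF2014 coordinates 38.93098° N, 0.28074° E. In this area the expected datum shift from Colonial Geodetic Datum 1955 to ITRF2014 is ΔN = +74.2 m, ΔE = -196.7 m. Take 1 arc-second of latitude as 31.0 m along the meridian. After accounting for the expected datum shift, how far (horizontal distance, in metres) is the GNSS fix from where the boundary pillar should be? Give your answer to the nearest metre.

54 m

Observed coordinate differences: Δφ = +0.00039°, Δλ = -0.00175°.
Converting to metres (1° lat = 111600 m, cos φ = 0.777908): observed ΔN = 43.5 m, observed ΔE = -151.9 m.
Subtracting the expected shift leaves a residual of 43.5 − (74.2) = -30.7 m north and -151.9 − (-196.7) = 44.8 m east.
Residual distance = √((-30.7)² + 44.8²) = 54.3 m.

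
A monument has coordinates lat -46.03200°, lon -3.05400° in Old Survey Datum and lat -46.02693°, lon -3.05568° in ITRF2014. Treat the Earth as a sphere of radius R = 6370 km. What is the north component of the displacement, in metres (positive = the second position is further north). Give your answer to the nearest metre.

ΔN = 564 m

Δφ = -46.02693° − -46.03200° = +0.00507°; Δλ = -3.05568° − -3.05400° = -0.00168°.
1° along a meridian = πR/180 = 111177 m.
ΔN = Δφ × 111177 = 563.7 m; ΔE = Δλ × 111177 × cos(-46.03200°) = -0.00168 × 111177 × 0.694257 = -129.7 m.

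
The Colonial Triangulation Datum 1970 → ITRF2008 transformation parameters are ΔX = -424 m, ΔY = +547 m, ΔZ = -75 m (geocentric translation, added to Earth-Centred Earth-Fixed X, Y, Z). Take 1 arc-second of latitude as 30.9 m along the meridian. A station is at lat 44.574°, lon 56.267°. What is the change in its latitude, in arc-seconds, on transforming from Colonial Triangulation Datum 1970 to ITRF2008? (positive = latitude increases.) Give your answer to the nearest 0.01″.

Δφ = -6.71″

sin φ = 0.701830, cos φ = 0.712345, sin λ = 0.831634, cos λ = 0.555324.
North component: ΔN = −sin φ cos λ·ΔX − sin φ sin λ·ΔY + cos φ·ΔZ = −(0.701830)(0.555324)(-424) − (0.701830)(0.831634)(547) + (0.712345)(-75) = -207.44 m.
1° of latitude spans 3600 × 30.90 = 111240 m, so Δφ = -207.44 / 111240 × 3600 = -6.713″.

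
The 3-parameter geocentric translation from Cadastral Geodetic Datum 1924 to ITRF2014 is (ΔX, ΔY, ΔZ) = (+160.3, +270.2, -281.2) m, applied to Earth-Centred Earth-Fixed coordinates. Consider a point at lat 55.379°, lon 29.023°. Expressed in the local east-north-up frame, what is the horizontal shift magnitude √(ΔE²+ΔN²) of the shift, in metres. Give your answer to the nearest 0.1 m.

414.5 m

The local east axis at (φ, λ) is (−sin λ, cos λ, 0), so ΔE = −sin(29.023°)·160.3 + cos(29.023°)·270.2 = 158.50 m.
The local north axis is (−sin φ cos λ, −sin φ sin λ, cos φ), giving ΔN = -115.350 − 107.878 − 159.762 = -382.99 m.
Horizontal magnitude = √(ΔE² + ΔN²) = √(158.50² + (-382.99)²) = 414.49 m.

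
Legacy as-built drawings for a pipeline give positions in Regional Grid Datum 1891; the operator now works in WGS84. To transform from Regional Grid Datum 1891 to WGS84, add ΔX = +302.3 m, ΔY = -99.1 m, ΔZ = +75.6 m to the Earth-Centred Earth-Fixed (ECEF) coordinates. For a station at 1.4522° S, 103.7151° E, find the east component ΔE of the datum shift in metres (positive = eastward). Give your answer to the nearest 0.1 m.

ΔE = -270.2 m

The local east axis at (φ, λ) is (−sin λ, cos λ, 0), so ΔE = −sin(103.7151°)·302.3 + cos(103.7151°)·(-99.1) = -270.18 m.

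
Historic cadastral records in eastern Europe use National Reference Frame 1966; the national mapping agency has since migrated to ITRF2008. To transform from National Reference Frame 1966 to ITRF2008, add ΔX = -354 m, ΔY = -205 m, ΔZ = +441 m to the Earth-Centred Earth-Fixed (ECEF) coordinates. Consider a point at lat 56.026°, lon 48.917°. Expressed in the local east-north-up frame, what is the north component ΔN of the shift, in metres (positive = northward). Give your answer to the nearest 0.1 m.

The local north axis is (−sin φ cos λ, −sin φ sin λ, cos φ), giving ΔN = 192.919 + 128.142 + 246.438 = 567.50 m.

ΔN = 567.5 m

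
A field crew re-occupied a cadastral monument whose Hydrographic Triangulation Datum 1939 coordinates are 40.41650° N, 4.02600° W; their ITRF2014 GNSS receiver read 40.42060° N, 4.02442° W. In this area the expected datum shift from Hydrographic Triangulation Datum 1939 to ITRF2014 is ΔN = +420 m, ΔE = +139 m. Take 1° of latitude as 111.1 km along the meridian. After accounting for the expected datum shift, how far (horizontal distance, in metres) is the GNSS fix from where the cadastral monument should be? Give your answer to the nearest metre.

Observed coordinate differences: Δφ = +0.00410°, Δλ = +0.00158°.
Converting to metres (1° lat = 111100 m, cos φ = 0.761352): observed ΔN = 455.5 m, observed ΔE = 133.6 m.
Subtracting the expected shift leaves a residual of 455.5 − (420) = 35.5 m north and 133.6 − (139) = -5.4 m east.
Residual distance = √(35.5² + (-5.4)²) = 35.9 m.

36 m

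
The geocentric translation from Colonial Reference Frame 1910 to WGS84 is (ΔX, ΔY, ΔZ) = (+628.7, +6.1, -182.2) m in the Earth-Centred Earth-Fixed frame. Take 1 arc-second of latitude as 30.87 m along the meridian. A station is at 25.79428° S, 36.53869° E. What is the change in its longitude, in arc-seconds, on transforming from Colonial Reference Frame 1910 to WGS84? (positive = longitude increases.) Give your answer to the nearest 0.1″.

Δλ = -13.3″

sin φ = -0.435141, cos φ = 0.900362, sin λ = 0.595365, cos λ = 0.803455.
East component: ΔE = −sin λ·ΔX + cos λ·ΔY = −(0.595365)(628.7) + (0.803455)(6.1) = -369.41 m.
1° of latitude spans 3600 × 30.87 = 111132 m; at latitude φ, 1° of longitude spans that × cos φ = 100059.1 m, so Δλ = -369.41 / 100059.1 × 3600 = -13.291″.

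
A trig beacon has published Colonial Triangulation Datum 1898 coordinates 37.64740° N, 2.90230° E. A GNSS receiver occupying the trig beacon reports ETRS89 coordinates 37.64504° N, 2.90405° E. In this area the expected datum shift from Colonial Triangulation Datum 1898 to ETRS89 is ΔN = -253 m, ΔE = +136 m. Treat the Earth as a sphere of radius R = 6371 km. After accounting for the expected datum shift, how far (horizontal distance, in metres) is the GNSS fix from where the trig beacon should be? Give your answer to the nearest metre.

Observed coordinate differences: Δφ = -0.00236°, Δλ = +0.00175°.
Converting to metres (1° lat = 111195 m, cos φ = 0.791785): observed ΔN = -262.4 m, observed ΔE = 154.1 m.
Subtracting the expected shift leaves a residual of -262.4 − (-253) = -9.4 m north and 154.1 − (136) = 18.1 m east.
Residual distance = √((-9.4)² + 18.1²) = 20.4 m.

20 m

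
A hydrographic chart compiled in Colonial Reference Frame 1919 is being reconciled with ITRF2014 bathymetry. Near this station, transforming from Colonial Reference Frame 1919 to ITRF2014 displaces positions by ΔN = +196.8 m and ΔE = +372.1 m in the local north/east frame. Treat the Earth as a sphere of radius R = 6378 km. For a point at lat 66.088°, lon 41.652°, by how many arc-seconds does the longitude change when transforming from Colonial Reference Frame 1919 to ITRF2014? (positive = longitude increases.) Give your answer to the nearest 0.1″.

At latitude 66.088°, cos φ = 0.405333.
One radian of longitude at latitude φ spans R cos φ, so Δλ = ΔE / (R cos φ) = 372.1 / (6378000 × 0.405333) = 1.4393e-04 rad = 29.689″.

Δλ = 29.7″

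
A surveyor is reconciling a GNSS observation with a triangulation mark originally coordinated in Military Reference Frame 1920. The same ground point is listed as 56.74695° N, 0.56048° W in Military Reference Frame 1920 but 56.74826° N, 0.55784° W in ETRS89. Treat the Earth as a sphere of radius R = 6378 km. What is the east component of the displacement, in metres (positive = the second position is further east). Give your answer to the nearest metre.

Δφ = 56.74826° − 56.74695° = +0.00131°; Δλ = -0.55784° − -0.56048° = +0.00264°.
1° along a meridian = πR/180 = 111317 m.
ΔN = Δφ × 111317 = 145.8 m; ΔE = Δλ × 111317 × cos(56.74695°) = +0.00264 × 111317 × 0.548338 = 161.1 m.

ΔE = 161 m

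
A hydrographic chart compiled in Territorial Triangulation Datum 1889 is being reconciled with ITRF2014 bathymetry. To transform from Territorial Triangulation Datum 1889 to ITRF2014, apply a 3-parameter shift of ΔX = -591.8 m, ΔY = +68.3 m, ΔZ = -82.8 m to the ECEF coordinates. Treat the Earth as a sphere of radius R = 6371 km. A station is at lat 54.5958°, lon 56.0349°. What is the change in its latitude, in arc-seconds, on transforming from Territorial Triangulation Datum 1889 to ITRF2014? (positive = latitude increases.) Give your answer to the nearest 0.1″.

Δφ = 5.7″

sin φ = 0.815085, cos φ = 0.579341, sin λ = 0.829378, cos λ = 0.558688.
North component: ΔN = −sin φ cos λ·ΔX − sin φ sin λ·ΔY + cos φ·ΔZ = −(0.815085)(0.558688)(-591.8) − (0.815085)(0.829378)(68.3) + (0.579341)(-82.8) = 175.35 m.
1° of latitude spans πR/180 = 111195 m, so Δφ = 175.35 / 111195 × 3600 = 5.677″.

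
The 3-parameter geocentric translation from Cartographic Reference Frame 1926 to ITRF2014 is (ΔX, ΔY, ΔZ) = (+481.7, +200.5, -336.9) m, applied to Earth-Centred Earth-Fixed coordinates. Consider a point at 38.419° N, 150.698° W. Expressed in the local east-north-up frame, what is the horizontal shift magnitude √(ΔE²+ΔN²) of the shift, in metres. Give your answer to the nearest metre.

At φ = 38.419°, λ = -150.698°: sin φ = 0.621408, cos φ = 0.783487, sin λ = -0.489413, cos λ = -0.872052.
ΔE = −sin λ·ΔX + cos λ·ΔY = −(-0.489413)·(481.7) + (-0.872052)·(200.5) = 60.90 m.
ΔN = −sin φ cos λ·ΔX − sin φ sin λ·ΔY + cos φ·ΔZ = −(0.621408)(-0.872052)(481.7) − (0.621408)(-0.489413)(200.5) + (0.783487)(-336.9) = 58.05 m.
Horizontal magnitude = √(ΔE² + ΔN²) = √(60.90² + 58.05²) = 84.14 m.

84 m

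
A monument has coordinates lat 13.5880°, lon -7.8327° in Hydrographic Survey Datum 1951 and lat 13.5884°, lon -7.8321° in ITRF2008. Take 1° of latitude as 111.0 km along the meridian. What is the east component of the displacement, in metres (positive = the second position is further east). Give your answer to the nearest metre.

Δφ = 13.5884° − 13.5880° = +0.0004°; Δλ = -7.8321° − -7.8327° = +0.0006°.
ΔN = Δφ × 111000 = 44.4 m; ΔE = Δλ × 111000 × cos(13.5880°) = +0.0006 × 111000 × 0.972010 = 64.7 m.

ΔE = 65 m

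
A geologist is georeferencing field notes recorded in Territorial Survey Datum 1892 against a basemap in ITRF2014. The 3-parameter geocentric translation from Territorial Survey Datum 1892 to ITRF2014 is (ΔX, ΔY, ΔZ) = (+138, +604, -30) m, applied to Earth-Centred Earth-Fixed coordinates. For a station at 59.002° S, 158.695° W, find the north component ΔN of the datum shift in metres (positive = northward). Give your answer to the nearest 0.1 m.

The local north axis is (−sin φ cos λ, −sin φ sin λ, cos φ), giving ΔN = -110.207 − 188.112 − 15.450 = -313.77 m.

ΔN = -313.8 m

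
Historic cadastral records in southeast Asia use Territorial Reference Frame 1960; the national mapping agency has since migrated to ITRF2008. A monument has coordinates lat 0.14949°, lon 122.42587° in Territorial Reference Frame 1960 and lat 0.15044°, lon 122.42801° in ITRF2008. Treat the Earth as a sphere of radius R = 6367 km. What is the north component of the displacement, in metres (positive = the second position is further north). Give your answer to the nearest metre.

Δφ = 0.15044° − 0.14949° = +0.00095°; Δλ = 122.42801° − 122.42587° = +0.00214°.
1° along a meridian = πR/180 = 111125 m.
ΔN = Δφ × 111125 = 105.6 m; ΔE = Δλ × 111125 × cos(0.14949°) = +0.00214 × 111125 × 0.999997 = 237.8 m.

ΔN = 106 m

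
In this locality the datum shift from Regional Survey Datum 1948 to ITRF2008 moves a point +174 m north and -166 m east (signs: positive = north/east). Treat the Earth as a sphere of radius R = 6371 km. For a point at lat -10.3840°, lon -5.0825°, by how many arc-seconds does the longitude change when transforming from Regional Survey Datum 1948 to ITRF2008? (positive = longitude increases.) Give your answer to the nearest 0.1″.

Δλ = -5.5″

At latitude -10.3840°, cos φ = 0.983622.
One radian of longitude at latitude φ spans R cos φ, so Δλ = ΔE / (R cos φ) = -166.0 / (6371000 × 0.983622) = -2.6489e-05 rad = -5.464″.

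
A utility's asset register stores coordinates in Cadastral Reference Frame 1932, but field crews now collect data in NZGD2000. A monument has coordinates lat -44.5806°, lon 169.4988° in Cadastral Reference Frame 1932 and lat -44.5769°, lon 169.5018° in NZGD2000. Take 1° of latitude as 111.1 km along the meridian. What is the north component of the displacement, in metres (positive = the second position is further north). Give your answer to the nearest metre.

ΔN = 411 m

Δφ = -44.5769° − -44.5806° = +0.0037°; Δλ = 169.5018° − 169.4988° = +0.0030°.
ΔN = Δφ × 111100 = 411.1 m; ΔE = Δλ × 111100 × cos(-44.5806°) = +0.0030 × 111100 × 0.712264 = 237.4 m.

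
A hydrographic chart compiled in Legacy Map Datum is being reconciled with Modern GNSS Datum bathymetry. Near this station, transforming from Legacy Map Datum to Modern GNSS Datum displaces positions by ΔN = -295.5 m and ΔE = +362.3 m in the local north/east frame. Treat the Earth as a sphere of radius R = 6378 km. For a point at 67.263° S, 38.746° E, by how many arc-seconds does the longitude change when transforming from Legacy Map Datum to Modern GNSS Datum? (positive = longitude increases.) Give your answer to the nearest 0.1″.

Δλ = 30.3″

At latitude -67.263°, cos φ = 0.386502.
One radian of longitude at latitude φ spans R cos φ, so Δλ = ΔE / (R cos φ) = 362.3 / (6378000 × 0.386502) = 1.4697e-04 rad = 30.315″.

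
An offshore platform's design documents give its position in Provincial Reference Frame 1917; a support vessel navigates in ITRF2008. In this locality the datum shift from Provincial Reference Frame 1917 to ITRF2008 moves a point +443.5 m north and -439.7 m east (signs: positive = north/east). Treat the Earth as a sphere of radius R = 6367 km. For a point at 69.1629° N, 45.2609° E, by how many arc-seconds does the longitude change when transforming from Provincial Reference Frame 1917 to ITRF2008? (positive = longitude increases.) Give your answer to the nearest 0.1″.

At latitude 69.1629°, cos φ = 0.355712.
One radian of longitude at latitude φ spans R cos φ, so Δλ = ΔE / (R cos φ) = -439.7 / (6367000 × 0.355712) = -1.9414e-04 rad = -40.045″.

Δλ = -40.0″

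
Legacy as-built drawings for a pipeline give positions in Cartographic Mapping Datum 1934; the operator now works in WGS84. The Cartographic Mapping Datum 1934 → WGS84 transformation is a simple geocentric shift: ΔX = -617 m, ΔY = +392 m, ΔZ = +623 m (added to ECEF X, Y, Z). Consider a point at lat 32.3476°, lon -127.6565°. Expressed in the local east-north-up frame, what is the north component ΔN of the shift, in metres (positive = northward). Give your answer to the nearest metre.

At φ = 32.3476°, λ = -127.6565°: sin φ = 0.535054, cos φ = 0.844818, sin λ = -0.791688, cos λ = -0.610926.
ΔN = −sin φ cos λ·ΔX − sin φ sin λ·ΔY + cos φ·ΔZ = −(0.535054)(-0.610926)(-617) − (0.535054)(-0.791688)(392) + (0.844818)(623) = 490.69 m.

ΔN = 491 m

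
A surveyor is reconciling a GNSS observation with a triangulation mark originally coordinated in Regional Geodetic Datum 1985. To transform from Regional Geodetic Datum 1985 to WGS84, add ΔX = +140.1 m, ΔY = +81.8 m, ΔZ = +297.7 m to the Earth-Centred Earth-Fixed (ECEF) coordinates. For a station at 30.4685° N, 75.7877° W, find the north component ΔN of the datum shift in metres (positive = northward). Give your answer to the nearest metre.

ΔN = 279 m

At φ = 30.4685°, λ = -75.7877°: sin φ = 0.507065, cos φ = 0.861908, sin λ = -0.969393, cos λ = 0.245515.
ΔN = −sin φ cos λ·ΔX − sin φ sin λ·ΔY + cos φ·ΔZ = −(0.507065)(0.245515)(140.1) − (0.507065)(-0.969393)(81.8) + (0.861908)(297.7) = 279.36 m.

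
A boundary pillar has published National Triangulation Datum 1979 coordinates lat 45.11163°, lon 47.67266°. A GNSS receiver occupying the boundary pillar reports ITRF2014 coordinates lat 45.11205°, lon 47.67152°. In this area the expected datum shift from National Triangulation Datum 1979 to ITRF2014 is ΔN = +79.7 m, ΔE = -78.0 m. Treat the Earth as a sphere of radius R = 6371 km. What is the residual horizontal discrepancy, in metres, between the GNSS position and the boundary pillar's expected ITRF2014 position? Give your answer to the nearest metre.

35 m

Observed coordinate differences: Δφ = +0.00042°, Δλ = -0.00114°.
Converting to metres (1° lat = 111195 m, cos φ = 0.705728): observed ΔN = 46.7 m, observed ΔE = -89.5 m.
Subtracting the expected shift leaves a residual of 46.7 − (79.7) = -33.0 m north and -89.5 − (-78.0) = -11.5 m east.
Residual distance = √((-33.0)² + (-11.5)²) = 34.9 m.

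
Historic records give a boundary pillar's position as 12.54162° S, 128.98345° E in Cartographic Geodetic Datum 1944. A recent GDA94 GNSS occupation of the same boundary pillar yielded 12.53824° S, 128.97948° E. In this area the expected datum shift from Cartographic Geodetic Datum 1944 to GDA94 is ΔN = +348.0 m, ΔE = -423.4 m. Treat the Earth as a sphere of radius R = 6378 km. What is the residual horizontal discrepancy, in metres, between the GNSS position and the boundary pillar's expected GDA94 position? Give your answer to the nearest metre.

29 m

Observed coordinate differences: Δφ = +0.00338°, Δλ = -0.00397°.
Converting to metres (1° lat = 111317 m, cos φ = 0.976139): observed ΔN = 376.3 m, observed ΔE = -431.4 m.
Subtracting the expected shift leaves a residual of 376.3 − (348.0) = 28.3 m north and -431.4 − (-423.4) = -8.0 m east.
Residual distance = √(28.3² + (-8.0)²) = 29.4 m.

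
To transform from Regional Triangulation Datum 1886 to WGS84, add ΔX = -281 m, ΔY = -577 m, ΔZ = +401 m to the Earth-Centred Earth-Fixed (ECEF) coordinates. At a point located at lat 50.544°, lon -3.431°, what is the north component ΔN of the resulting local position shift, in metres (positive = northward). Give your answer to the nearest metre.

ΔN = 445 m

At φ = 50.544°, λ = -3.431°: sin φ = 0.772113, cos φ = 0.635485, sin λ = -0.059846, cos λ = 0.998208.
ΔN = −sin φ cos λ·ΔX − sin φ sin λ·ΔY + cos φ·ΔZ = −(0.772113)(0.998208)(-281) − (0.772113)(-0.059846)(-577) + (0.635485)(401) = 444.74 m.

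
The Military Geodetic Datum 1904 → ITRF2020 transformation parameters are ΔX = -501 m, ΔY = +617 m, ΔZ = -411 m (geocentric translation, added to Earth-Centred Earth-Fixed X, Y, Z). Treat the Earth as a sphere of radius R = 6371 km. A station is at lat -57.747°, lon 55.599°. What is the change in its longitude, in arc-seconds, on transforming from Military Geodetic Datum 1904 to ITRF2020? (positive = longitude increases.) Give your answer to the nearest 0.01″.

sin φ = -0.845700, cos φ = 0.533659, sin λ = 0.825104, cos λ = 0.564981.
East component: ΔE = −sin λ·ΔX + cos λ·ΔY = −(0.825104)(-501) + (0.564981)(617) = 761.97 m.
1° of latitude spans πR/180 = 111195 m; at latitude φ, 1° of longitude spans that × cos φ = 59340.2 m, so Δλ = 761.97 / 59340.2 × 3600 = 46.227″.

Δλ = 46.23″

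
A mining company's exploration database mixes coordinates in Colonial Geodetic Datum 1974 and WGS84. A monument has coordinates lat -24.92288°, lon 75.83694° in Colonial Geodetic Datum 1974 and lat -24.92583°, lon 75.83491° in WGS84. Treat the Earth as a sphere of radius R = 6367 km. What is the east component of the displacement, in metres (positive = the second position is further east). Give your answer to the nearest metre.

ΔE = -205 m

Δφ = -24.92583° − -24.92288° = -0.00295°; Δλ = 75.83491° − 75.83694° = -0.00203°.
1° along a meridian = πR/180 = 111125 m.
ΔN = Δφ × 111125 = -327.8 m; ΔE = Δλ × 111125 × cos(-24.92288°) = -0.00203 × 111125 × 0.906876 = -204.6 m.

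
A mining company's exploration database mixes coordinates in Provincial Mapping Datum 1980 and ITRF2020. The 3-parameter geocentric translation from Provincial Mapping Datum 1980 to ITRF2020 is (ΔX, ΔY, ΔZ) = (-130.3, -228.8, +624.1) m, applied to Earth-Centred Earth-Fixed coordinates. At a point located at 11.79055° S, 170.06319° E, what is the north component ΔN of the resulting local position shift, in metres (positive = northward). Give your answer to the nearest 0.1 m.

At φ = -11.79055°, λ = 170.06319°: sin φ = -0.204335, cos φ = 0.978901, sin λ = 0.172562, cos λ = -0.984999.
ΔN = −sin φ cos λ·ΔX − sin φ sin λ·ΔY + cos φ·ΔZ = −(-0.204335)(-0.984999)(-130.3) − (-0.204335)(0.172562)(-228.8) + (0.978901)(624.1) = 629.09 m.

ΔN = 629.1 m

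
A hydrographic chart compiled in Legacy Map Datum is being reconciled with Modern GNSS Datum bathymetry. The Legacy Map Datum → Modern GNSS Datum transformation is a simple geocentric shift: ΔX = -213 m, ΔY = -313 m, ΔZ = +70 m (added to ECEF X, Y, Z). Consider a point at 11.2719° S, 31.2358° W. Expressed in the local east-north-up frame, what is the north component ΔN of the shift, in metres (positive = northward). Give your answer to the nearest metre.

The local north axis is (−sin φ cos λ, −sin φ sin λ, cos φ), giving ΔN = -35.599 + 31.726 + 68.650 = 64.78 m.

ΔN = 65 m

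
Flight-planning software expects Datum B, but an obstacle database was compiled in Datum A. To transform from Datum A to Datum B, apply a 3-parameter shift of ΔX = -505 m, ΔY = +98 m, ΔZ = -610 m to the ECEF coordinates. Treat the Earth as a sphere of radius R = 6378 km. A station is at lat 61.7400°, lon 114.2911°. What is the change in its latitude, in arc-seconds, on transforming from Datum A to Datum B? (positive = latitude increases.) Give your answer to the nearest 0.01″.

sin φ = 0.880808, cos φ = 0.473473, sin λ = 0.911467, cos λ = -0.411373.
North component: ΔN = −sin φ cos λ·ΔX − sin φ sin λ·ΔY + cos φ·ΔZ = −(0.880808)(-0.411373)(-505) − (0.880808)(0.911467)(98) + (0.473473)(-610) = -550.48 m.
1° of latitude spans πR/180 = 111317 m, so Δφ = -550.48 / 111317 × 3600 = -17.802″.

Δφ = -17.80″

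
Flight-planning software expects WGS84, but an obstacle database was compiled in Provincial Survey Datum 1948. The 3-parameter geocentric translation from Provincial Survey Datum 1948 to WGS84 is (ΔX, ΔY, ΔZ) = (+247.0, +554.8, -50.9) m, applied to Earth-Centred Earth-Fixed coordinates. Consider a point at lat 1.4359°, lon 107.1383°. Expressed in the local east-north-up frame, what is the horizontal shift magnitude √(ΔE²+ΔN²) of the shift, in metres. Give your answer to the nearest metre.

404 m

At φ = 1.4359°, λ = 107.1383°: sin φ = 0.025059, cos φ = 0.999686, sin λ = 0.955596, cos λ = -0.294679.
ΔE = −sin λ·ΔX + cos λ·ΔY = −(0.955596)·(247.0) + (-0.294679)·(554.8) = -399.52 m.
ΔN = −sin φ cos λ·ΔX − sin φ sin λ·ΔY + cos φ·ΔZ = −(0.025059)(-0.294679)(247.0) − (0.025059)(0.955596)(554.8) + (0.999686)(-50.9) = -62.35 m.
Horizontal magnitude = √(ΔE² + ΔN²) = √((-399.52)² + (-62.35)²) = 404.36 m.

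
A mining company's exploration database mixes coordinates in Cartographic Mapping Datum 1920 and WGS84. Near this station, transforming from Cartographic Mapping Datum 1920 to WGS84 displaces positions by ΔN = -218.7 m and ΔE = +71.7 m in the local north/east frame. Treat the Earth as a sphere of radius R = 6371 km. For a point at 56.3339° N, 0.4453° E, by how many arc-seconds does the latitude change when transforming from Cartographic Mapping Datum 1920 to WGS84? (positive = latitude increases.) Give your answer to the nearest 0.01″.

On a sphere of radius R, 1 rad of latitude = R, so Δφ = ΔN / R = -218.7 / 6371000 = -3.4327e-05 rad = -7.081″.

Δφ = -7.08″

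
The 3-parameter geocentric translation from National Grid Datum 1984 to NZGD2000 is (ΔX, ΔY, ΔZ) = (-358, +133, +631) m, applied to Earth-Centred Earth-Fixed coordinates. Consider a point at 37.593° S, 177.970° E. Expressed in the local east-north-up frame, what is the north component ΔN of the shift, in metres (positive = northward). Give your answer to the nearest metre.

ΔN = 721 m

At φ = -37.593°, λ = 177.970°: sin φ = -0.610048, cos φ = 0.792364, sin λ = 0.035423, cos λ = -0.999372.
ΔN = −sin φ cos λ·ΔX − sin φ sin λ·ΔY + cos φ·ΔZ = −(-0.610048)(-0.999372)(-358) − (-0.610048)(0.035423)(133) + (0.792364)(631) = 721.12 m.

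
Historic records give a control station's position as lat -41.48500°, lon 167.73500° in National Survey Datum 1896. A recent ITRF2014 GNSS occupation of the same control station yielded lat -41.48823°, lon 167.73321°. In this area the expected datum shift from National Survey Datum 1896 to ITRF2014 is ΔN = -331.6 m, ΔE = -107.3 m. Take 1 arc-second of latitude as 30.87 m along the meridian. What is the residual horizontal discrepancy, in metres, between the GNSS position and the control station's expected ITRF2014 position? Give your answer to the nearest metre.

50 m

Observed coordinate differences: Δφ = -0.00323°, Δλ = -0.00179°.
Converting to metres (1° lat = 111132 m, cos φ = 0.749129): observed ΔN = -359.0 m, observed ΔE = -149.0 m.
Subtracting the expected shift leaves a residual of -359.0 − (-331.6) = -27.4 m north and -149.0 − (-107.3) = -41.7 m east.
Residual distance = √((-27.4)² + (-41.7)²) = 49.9 m.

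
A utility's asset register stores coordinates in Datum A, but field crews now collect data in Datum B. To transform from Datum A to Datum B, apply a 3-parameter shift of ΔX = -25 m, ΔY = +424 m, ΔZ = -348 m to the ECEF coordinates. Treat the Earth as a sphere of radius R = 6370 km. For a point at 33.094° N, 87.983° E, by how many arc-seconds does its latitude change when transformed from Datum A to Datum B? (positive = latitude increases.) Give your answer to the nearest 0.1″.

Δφ = -16.9″

sin φ = 0.546014, cos φ = 0.837776, sin λ = 0.999380, cos λ = 0.035196.
North component: ΔN = −sin φ cos λ·ΔX − sin φ sin λ·ΔY + cos φ·ΔZ = −(0.546014)(0.035196)(-25) − (0.546014)(0.999380)(424) + (0.837776)(-348) = -522.43 m.
1° of latitude spans πR/180 = 111177 m, so Δφ = -522.43 / 111177 × 3600 = -16.917″.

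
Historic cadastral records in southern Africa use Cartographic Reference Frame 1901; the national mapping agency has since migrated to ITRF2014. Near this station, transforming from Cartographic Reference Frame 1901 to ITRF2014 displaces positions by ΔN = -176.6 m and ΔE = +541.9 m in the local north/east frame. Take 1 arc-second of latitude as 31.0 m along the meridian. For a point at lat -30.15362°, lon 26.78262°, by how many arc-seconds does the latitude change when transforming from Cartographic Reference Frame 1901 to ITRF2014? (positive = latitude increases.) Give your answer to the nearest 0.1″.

Δφ = -5.7″

1″ of latitude = 31.00 m, so Δφ = -176.6 / 31.00 = -5.697″.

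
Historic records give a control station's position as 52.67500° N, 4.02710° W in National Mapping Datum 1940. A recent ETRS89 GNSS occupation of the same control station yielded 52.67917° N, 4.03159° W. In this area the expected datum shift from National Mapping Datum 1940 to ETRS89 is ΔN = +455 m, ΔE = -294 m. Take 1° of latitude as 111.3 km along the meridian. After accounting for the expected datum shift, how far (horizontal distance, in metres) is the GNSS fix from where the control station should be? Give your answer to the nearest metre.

Observed coordinate differences: Δφ = +0.00417°, Δλ = -0.00449°.
Converting to metres (1° lat = 111300 m, cos φ = 0.606335): observed ΔN = 464.1 m, observed ΔE = -303.0 m.
Subtracting the expected shift leaves a residual of 464.1 − (455) = 9.1 m north and -303.0 − (-294) = -9.0 m east.
Residual distance = √(9.1² + (-9.0)²) = 12.8 m.

13 m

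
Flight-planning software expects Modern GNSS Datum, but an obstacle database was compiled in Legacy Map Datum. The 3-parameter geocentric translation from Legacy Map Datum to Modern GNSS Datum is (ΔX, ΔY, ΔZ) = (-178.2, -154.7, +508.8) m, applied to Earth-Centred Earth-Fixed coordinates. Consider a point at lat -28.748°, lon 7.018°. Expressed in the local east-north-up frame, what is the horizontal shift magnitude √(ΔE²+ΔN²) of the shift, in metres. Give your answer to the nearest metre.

The local east axis at (φ, λ) is (−sin λ, cos λ, 0), so ΔE = −sin(7.018°)·(-178.2) + cos(7.018°)·(-154.7) = -131.77 m.
The local north axis is (−sin φ cos λ, −sin φ sin λ, cos φ), giving ΔN = -85.065 − 9.091 + 446.087 = 351.93 m.
Horizontal magnitude = √(ΔE² + ΔN²) = √((-131.77)² + 351.93²) = 375.79 m.

376 m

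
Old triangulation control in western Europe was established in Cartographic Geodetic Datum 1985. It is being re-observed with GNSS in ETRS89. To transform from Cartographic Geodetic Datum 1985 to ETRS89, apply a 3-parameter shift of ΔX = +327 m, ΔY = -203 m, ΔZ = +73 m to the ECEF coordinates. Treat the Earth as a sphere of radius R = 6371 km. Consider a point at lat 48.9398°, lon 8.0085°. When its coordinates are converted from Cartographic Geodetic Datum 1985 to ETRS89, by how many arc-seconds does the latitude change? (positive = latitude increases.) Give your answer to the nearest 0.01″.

Δφ = -5.66″

sin φ = 0.754020, cos φ = 0.656852, sin λ = 0.139320, cos λ = 0.990247.
North component: ΔN = −sin φ cos λ·ΔX − sin φ sin λ·ΔY + cos φ·ΔZ = −(0.754020)(0.990247)(327) − (0.754020)(0.139320)(-203) + (0.656852)(73) = -174.88 m.
1° of latitude spans πR/180 = 111195 m, so Δφ = -174.88 / 111195 × 3600 = -5.662″.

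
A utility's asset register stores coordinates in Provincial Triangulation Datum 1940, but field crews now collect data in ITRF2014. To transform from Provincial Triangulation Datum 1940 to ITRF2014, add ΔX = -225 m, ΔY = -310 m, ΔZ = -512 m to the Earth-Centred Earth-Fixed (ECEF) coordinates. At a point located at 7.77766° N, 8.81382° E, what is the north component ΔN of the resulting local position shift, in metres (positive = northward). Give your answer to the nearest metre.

ΔN = -471 m

At φ = 7.77766°, λ = 8.81382°: sin φ = 0.135329, cos φ = 0.990801, sin λ = 0.153224, cos λ = 0.988191.
ΔN = −sin φ cos λ·ΔX − sin φ sin λ·ΔY + cos φ·ΔZ = −(0.135329)(0.988191)(-225) − (0.135329)(0.153224)(-310) + (0.990801)(-512) = -470.77 m.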